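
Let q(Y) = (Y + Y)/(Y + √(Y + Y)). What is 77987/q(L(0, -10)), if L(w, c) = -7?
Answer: 77987/2 - 11141*I*√14/2 ≈ 38994.0 - 20843.0*I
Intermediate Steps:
q(Y) = 2*Y/(Y + √2*√Y) (q(Y) = (2*Y)/(Y + √(2*Y)) = (2*Y)/(Y + √2*√Y) = 2*Y/(Y + √2*√Y))
77987/q(L(0, -10)) = 77987/((2*(-7)/(-7 + √2*√(-7)))) = 77987/((2*(-7)/(-7 + √2*(I*√7)))) = 77987/((2*(-7)/(-7 + I*√14))) = 77987/((-14/(-7 + I*√14))) = 77987*(½ - I*√14/14) = 77987/2 - 11141*I*√14/2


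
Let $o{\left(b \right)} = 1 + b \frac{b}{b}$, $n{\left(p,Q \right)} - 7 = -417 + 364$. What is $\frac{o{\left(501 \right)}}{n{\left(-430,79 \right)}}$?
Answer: $- \frac{251}{23} \approx -10.913$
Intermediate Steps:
$n{\left(p,Q \right)} = -46$ ($n{\left(p,Q \right)} = 7 + \left(-417 + 364\right) = 7 - 53 = -46$)
$o{\left(b \right)} = 1 + b$ ($o{\left(b \right)} = 1 + b 1 = 1 + b$)
$\frac{o{\left(501 \right)}}{n{\left(-430,79 \right)}} = \frac{1 + 501}{-46} = 502 \left(- \frac{1}{46}\right) = - \frac{251}{23}$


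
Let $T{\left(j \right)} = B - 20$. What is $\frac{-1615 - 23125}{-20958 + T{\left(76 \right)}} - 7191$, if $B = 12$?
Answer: $- \frac{75370883}{10483} \approx -7189.8$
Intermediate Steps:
$T{\left(j \right)} = -8$ ($T{\left(j \right)} = 12 - 20 = -8$)
$\frac{-1615 - 23125}{-20958 + T{\left(76 \right)}} - 7191 = \frac{-1615 - 23125}{-20958 - 8} - 7191 = - \frac{24740}{-20966} - 7191 = \left(-24740\right) \left(- \frac{1}{20966}\right) - 7191 = \frac{12370}{10483} - 7191 = - \frac{75370883}{10483}$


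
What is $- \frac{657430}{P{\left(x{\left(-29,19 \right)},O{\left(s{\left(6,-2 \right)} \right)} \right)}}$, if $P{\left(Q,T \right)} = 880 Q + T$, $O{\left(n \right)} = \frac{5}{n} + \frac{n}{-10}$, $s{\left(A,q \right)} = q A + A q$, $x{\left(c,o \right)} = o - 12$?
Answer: $- \frac{78891600}{739463} \approx -106.69$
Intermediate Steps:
$x{\left(c,o \right)} = -12 + o$ ($x{\left(c,o \right)} = o - 12 = -12 + o$)
$s{\left(A,q \right)} = 2 A q$ ($s{\left(A,q \right)} = A q + A q = 2 A q$)
$O{\left(n \right)} = \frac{5}{n} - \frac{n}{10}$ ($O{\left(n \right)} = \frac{5}{n} + n \left(- \frac{1}{10}\right) = \frac{5}{n} - \frac{n}{10}$)
$P{\left(Q,T \right)} = T + 880 Q$
$- \frac{657430}{P{\left(x{\left(-29,19 \right)},O{\left(s{\left(6,-2 \right)} \right)} \right)}} = - \frac{657430}{\left(\frac{5}{2 \cdot 6 \left(-2\right)} - \frac{2 \cdot 6 \left(-2\right)}{10}\right) + 880 \left(-12 + 19\right)} = - \frac{657430}{\left(\frac{5}{-24} - - \frac{12}{5}\right) + 880 \cdot 7} = - \frac{657430}{\left(5 \left(- \frac{1}{24}\right) + \frac{12}{5}\right) + 6160} = - \frac{657430}{\left(- \frac{5}{24} + \frac{12}{5}\right) + 6160} = - \frac{657430}{\frac{263}{120} + 6160} = - \frac{657430}{\frac{739463}{120}} = \left(-657430\right) \frac{120}{739463} = - \frac{78891600}{739463}$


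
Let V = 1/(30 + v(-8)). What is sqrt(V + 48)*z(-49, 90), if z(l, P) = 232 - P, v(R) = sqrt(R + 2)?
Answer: 142*sqrt((1441 + 48*I*sqrt(6))/(30 + I*sqrt(6))) ≈ 984.14 - 0.027697*I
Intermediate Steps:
v(R) = sqrt(2 + R)
V = 1/(30 + I*sqrt(6)) (V = 1/(30 + sqrt(2 - 8)) = 1/(30 + sqrt(-6)) = 1/(30 + I*sqrt(6)) ≈ 0.033113 - 0.0027036*I)
sqrt(V + 48)*z(-49, 90) = sqrt((5/151 - I*sqrt(6)/906) + 48)*(232 - 1*90) = sqrt(7253/151 - I*sqrt(6)/906)*(232 - 90) = sqrt(7253/151 - I*sqrt(6)/906)*142 = 142*sqrt(7253/151 - I*sqrt(6)/906)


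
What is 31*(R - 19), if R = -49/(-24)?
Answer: -12617/24 ≈ -525.71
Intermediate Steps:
R = 49/24 (R = -49*(-1/24) = 49/24 ≈ 2.0417)
31*(R - 19) = 31*(49/24 - 19) = 31*(-407/24) = -12617/24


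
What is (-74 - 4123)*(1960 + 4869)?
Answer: -28661313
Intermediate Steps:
(-74 - 4123)*(1960 + 4869) = -4197*6829 = -28661313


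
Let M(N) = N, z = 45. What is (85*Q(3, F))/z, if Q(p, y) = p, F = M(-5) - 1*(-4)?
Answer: 17/3 ≈ 5.6667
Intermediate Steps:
F = -1 (F = -5 - 1*(-4) = -5 + 4 = -1)
(85*Q(3, F))/z = (85*3)/45 = 255*(1/45) = 17/3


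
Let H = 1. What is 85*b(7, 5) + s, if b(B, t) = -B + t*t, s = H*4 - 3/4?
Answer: 6133/4 ≈ 1533.3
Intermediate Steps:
s = 13/4 (s = 1*4 - 3/4 = 4 - 3*¼ = 4 - ¾ = 13/4 ≈ 3.2500)
b(B, t) = t² - B (b(B, t) = -B + t² = t² - B)
85*b(7, 5) + s = 85*(5² - 1*7) + 13/4 = 85*(25 - 7) + 13/4 = 85*18 + 13/4 = 1530 + 13/4 = 6133/4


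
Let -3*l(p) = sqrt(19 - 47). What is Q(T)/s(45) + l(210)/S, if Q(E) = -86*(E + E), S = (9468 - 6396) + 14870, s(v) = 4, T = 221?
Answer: -9503 - I*sqrt(7)/26913 ≈ -9503.0 - 9.8308e-5*I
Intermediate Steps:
l(p) = -2*I*sqrt(7)/3 (l(p) = -sqrt(19 - 47)/3 = -2*I*sqrt(7)/3)
S = 17942 (S = 3072 + 14870 = 17942)
Q(E) = -172*E
Q(T)/s(45) + l(210)/S = -172*221/4 - 2*I*sqrt(7)/3/17942 = -38012*1/4 - 2*I*sqrt(7)/3*(1/17942) = -9503 - I*sqrt(7)/26913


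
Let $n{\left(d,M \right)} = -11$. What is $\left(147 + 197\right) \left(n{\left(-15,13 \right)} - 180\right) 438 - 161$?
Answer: $-28778513$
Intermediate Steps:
$\left(147 + 197\right) \left(n{\left(-15,13 \right)} - 180\right) 438 - 161 = \left(147 + 197\right) \left(-11 - 180\right) 438 - 161 = 344 \left(-191\right) 438 - 161 = \left(-65704\right) 438 - 161 = -28778352 - 161 = -28778513$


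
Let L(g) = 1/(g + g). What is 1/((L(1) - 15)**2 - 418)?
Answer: -4/831 ≈ -0.0048135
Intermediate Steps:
L(g) = 1/(2*g)
1/((L(1) - 15)**2 - 418) = 1/(((1/2)/1 - 15)**2 - 418) = 1/(((1/2)*1 - 15)**2 - 418) = 1/((1/2 - 15)**2 - 418) = 1/((-29/2)**2 - 418) = 1/(841/4 - 418) = 1/(-831/4) = -4/831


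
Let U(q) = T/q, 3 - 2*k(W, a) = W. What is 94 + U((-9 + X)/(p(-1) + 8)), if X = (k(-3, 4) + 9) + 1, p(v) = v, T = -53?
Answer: 5/4 ≈ 1.2500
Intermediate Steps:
k(W, a) = 3/2 - W/2
X = 13 (X = ((3/2 - ½*(-3)) + 9) + 1 = ((3/2 + 3/2) + 9) + 1 = (3 + 9) + 1 = 12 + 1 = 13)
U(q) = -53/q
94 + U((-9 + X)/(p(-1) + 8)) = 94 - 53*(-1 + 8)/(-9 + 13) = 94 - 53/(4/7) = 94 - 53/(4*(⅐)) = 94 - 53/4/7 = 94 - 53*7/4 = 94 - 371/4 = 5/4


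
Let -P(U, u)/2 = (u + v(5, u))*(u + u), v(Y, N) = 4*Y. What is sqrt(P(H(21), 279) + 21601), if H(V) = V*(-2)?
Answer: I*sqrt(312083) ≈ 558.64*I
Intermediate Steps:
H(V) = -2*V
P(U, u) = -4*u*(20 + u) (P(U, u) = -2*(u + 4*5)*(u + u) = -2*(u + 20)*2*u = -2*(20 + u)*2*u = -4*u*(20 + u))
sqrt(P(H(21), 279) + 21601) = sqrt(-4*279*(20 + 279) + 21601) = sqrt(-4*279*299 + 21601) = sqrt(-333684 + 21601) = sqrt(-312083) = I*sqrt(312083)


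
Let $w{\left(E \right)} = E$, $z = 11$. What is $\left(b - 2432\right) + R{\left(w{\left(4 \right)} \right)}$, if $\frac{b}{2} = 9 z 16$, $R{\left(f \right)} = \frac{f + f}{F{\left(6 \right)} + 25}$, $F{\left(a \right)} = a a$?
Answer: $\frac{44904}{61} \approx 736.13$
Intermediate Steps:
$F{\left(a \right)} = a^{2}$
$R{\left(f \right)} = \frac{2 f}{61}$ ($R{\left(f \right)} = \frac{f + f}{6^{2} + 25} = \frac{2 f}{36 + 25} = \frac{2 f}{61}$)
$b = 3168$ ($b = 2 \cdot 9 \cdot 11 \cdot 16 = 2 \cdot 99 \cdot 16 = 2 \cdot 1584 = 3168$)
$\left(b - 2432\right) + R{\left(w{\left(4 \right)} \right)} = \left(3168 - 2432\right) + \frac{2}{61} \cdot 4 = 736 + \frac{8}{61} = \frac{44904}{61}$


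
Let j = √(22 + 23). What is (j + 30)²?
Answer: 945 + 180*√5 ≈ 1347.5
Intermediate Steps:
j = 3*√5 (j = √45 = 3*√5 ≈ 6.7082)
(j + 30)² = (3*√5 + 30)² = (30 + 3*√5)²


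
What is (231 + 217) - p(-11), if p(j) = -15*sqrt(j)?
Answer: 448 + 15*I*sqrt(11) ≈ 448.0 + 49.749*I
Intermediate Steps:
(231 + 217) - p(-11) = (231 + 217) - (-15)*sqrt(-11) = 448 - (-15)*I*sqrt(11) = 448 + 15*I*sqrt(11)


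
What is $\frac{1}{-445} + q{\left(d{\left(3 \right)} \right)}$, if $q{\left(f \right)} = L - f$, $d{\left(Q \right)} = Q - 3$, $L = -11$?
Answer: $- \frac{4896}{445} \approx -11.002$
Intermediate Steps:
$d{\left(Q \right)} = -3 + Q$
$q{\left(f \right)} = -11 - f$
$\frac{1}{-445} + q{\left(d{\left(3 \right)} \right)} = \frac{1}{-445} - 11 = - \frac{1}{445} - 11 = - \frac{4896}{445}$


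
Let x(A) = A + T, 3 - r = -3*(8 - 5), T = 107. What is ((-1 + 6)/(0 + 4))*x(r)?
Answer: 595/4 ≈ 148.75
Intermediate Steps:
r = 12 (r = 3 - (-3)*(8 - 5) = 3 - (-3)*3 = 3 - 1*(-9) = 3 + 9 = 12)
x(A) = 107 + A (x(A) = A + 107 = 107 + A)
((-1 + 6)/(0 + 4))*x(r) = ((-1 + 6)/(0 + 4))*(107 + 12) = (5/4)*119 = 595/4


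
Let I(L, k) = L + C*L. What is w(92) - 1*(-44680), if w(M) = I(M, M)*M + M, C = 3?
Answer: 78628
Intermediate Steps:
I(L, k) = 4*L (I(L, k) = L + 3*L = 4*L)
w(M) = M + 4*M² (w(M) = (4*M)*M + M = 4*M² + M = M + 4*M²)
w(92) - 1*(-44680) = 92*(1 + 4*92) - 1*(-44680) = 92*(1 + 368) + 44680 = 92*369 + 44680 = 33948 + 44680 = 78628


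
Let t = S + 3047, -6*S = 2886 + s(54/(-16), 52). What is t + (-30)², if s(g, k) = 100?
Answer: 10348/3 ≈ 3449.3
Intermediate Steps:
S = -1493/3 (S = -(2886 + 100)/6 = -⅙*2986 = -1493/3 ≈ -497.67)
t = 7648/3 (t = -1493/3 + 3047 = 7648/3 ≈ 2549.3)
t + (-30)² = 7648/3 + (-30)² = 7648/3 + 900 = 10348/3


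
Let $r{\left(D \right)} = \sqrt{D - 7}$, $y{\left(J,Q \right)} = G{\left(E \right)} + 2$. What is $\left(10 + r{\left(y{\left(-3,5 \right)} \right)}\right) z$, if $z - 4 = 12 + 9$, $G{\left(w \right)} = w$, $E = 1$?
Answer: $250 + 50 i \approx 250.0 + 50.0 i$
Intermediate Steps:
$y{\left(J,Q \right)} = 3$ ($y{\left(J,Q \right)} = 1 + 2 = 3$)
$r{\left(D \right)} = \sqrt{-7 + D}$
$z = 25$ ($z = 4 + \left(12 + 9\right) = 4 + 21 = 25$)
$\left(10 + r{\left(y{\left(-3,5 \right)} \right)}\right) z = \left(10 + \sqrt{-7 + 3}\right) 25 = \left(10 + \sqrt{-4}\right) 25 = \left(10 + 2 i\right) 25 = 250 + 50 i$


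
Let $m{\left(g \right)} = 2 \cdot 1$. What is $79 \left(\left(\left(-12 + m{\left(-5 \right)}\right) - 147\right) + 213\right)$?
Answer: $4424$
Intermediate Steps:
$m{\left(g \right)} = 2$
$79 \left(\left(\left(-12 + m{\left(-5 \right)}\right) - 147\right) + 213\right) = 79 \left(\left(\left(-12 + 2\right) - 147\right) + 213\right) = 79 \left(\left(-10 - 147\right) + 213\right) = 79 \left(-157 + 213\right) = 79 \cdot 56 = 4424$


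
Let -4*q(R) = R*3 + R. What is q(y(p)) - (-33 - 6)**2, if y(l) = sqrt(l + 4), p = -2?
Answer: -1521 - sqrt(2) ≈ -1522.4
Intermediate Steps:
y(l) = sqrt(4 + l)
q(R) = -R (q(R) = -(R*3 + R)/4 = -(3*R + R)/4 = -R)
q(y(p)) - (-33 - 6)**2 = -sqrt(4 - 2) - (-33 - 6)**2 = -sqrt(2) - 1*(-39)**2 = -sqrt(2) - 1*1521 = -sqrt(2) - 1521 = -1521 - sqrt(2)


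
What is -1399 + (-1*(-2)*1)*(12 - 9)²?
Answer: -1381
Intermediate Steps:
-1399 + (-1*(-2)*1)*(12 - 9)² = -1399 + (2*1)*3² = -1399 + 2*9 = -1399 + 18 = -1381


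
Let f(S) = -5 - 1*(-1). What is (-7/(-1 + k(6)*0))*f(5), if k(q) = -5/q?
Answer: -28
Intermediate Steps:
f(S) = -4 (f(S) = -5 + 1 = -4)
(-7/(-1 + k(6)*0))*f(5) = -7/(-1 - 5/6*0)*(-4) = -7/(-1 - 5*⅙*0)*(-4) = -7/(-1 - ⅚*0)*(-4) = -7/(-1 + 0)*(-4) = -7/(-1)*(-4) = -7*(-1)*(-4) = 7*(-4) = -28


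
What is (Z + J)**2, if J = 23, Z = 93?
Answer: 13456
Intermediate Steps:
(Z + J)**2 = (93 + 23)**2 = 116**2 = 13456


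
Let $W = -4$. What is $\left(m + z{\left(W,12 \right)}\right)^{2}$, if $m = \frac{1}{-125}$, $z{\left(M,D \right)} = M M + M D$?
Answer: $\frac{16008001}{15625} \approx 1024.5$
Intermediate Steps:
$z{\left(M,D \right)} = M^{2} + D M$
$m = - \frac{1}{125} \approx -0.008$
$\left(m + z{\left(W,12 \right)}\right)^{2} = \left(- \frac{1}{125} - 4 \left(12 - 4\right)\right)^{2} = \left(- \frac{1}{125} - 32\right)^{2} = \left(- \frac{4001}{125}\right)^{2} = \frac{16008001}{15625}$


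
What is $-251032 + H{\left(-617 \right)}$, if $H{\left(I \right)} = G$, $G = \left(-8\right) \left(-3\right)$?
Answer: $-251008$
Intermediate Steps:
$G = 24$
$H{\left(I \right)} = 24$
$-251032 + H{\left(-617 \right)} = -251032 + 24 = -251008$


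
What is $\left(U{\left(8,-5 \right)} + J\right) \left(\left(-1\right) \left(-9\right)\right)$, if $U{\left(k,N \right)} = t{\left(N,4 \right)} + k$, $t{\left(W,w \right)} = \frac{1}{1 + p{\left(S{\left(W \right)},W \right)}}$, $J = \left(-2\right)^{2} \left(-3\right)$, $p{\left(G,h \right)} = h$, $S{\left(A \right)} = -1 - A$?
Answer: $- \frac{153}{4} \approx -38.25$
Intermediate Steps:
$J = -12$ ($J = 4 \left(-3\right) = -12$)
$t{\left(W,w \right)} = \frac{1}{1 + W}$
$U{\left(k,N \right)} = k + \frac{1}{1 + N}$ ($U{\left(k,N \right)} = \frac{1}{1 + N} + k = k + \frac{1}{1 + N}$)
$\left(U{\left(8,-5 \right)} + J\right) \left(\left(-1\right) \left(-9\right)\right) = \left(\frac{1 + 8 \left(1 - 5\right)}{1 - 5} - 12\right) \left(\left(-1\right) \left(-9\right)\right) = \left(\frac{1 + 8 \left(-4\right)}{-4} - 12\right) 9 = \left(- \frac{1 - 32}{4} - 12\right) 9 = \left(\left(- \frac{1}{4}\right) \left(-31\right) - 12\right) 9 = \left(\frac{31}{4} - 12\right) 9 = \left(- \frac{17}{4}\right) 9 = - \frac{153}{4}$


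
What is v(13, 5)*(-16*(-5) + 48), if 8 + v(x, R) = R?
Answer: -384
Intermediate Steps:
v(x, R) = -8 + R
v(13, 5)*(-16*(-5) + 48) = (-8 + 5)*(-16*(-5) + 48) = -3*(80 + 48) = -3*128 = -384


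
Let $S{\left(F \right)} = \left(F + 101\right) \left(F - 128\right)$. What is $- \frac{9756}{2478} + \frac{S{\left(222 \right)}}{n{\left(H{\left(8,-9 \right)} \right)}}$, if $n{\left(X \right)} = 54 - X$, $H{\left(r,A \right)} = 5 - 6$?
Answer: $\frac{12450076}{22715} \approx 548.1$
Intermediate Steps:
$H{\left(r,A \right)} = -1$ ($H{\left(r,A \right)} = 5 - 6 = -1$)
$S{\left(F \right)} = \left(-128 + F\right) \left(101 + F\right)$ ($S{\left(F \right)} = \left(101 + F\right) \left(-128 + F\right) = \left(-128 + F\right) \left(101 + F\right)$)
$- \frac{9756}{2478} + \frac{S{\left(222 \right)}}{n{\left(H{\left(8,-9 \right)} \right)}} = - \frac{9756}{2478} + \frac{-12928 + 222^{2} - 5994}{54 - -1} = \left(-9756\right) \frac{1}{2478} + \frac{-12928 + 49284 - 5994}{54 + 1} = - \frac{1626}{413} + \frac{30362}{55} = \frac{12450076}{22715}$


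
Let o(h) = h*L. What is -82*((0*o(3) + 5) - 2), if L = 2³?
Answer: -246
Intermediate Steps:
L = 8
o(h) = 8*h (o(h) = h*8 = 8*h)
-82*((0*o(3) + 5) - 2) = -82*((0*(8*3) + 5) - 2) = -82*((0*24 + 5) - 2) = -82*((0 + 5) - 2) = -82*(5 - 2) = -82*3 = -246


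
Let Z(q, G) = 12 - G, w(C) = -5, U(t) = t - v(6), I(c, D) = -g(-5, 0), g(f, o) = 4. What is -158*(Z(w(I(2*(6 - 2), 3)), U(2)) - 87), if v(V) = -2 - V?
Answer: 13430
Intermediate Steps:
I(c, D) = -4 (I(c, D) = -1*4 = -4)
U(t) = 8 + t (U(t) = t - (-2 - 1*6) = t - (-2 - 6) = t - 1*(-8) = t + 8 = 8 + t)
-158*(Z(w(I(2*(6 - 2), 3)), U(2)) - 87) = -158*((12 - (8 + 2)) - 87) = -158*((12 - 1*10) - 87) = -158*((12 - 10) - 87) = -158*(2 - 87) = -158*(-85) = 13430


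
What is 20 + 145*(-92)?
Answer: -13320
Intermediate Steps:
20 + 145*(-92) = 20 - 13340 = -13320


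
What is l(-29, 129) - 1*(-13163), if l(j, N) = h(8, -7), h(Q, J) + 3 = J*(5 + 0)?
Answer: 13125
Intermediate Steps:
h(Q, J) = -3 + 5*J (h(Q, J) = -3 + J*(5 + 0) = -3 + J*5 = -3 + 5*J)
l(j, N) = -38 (l(j, N) = -3 + 5*(-7) = -3 - 35 = -38)
l(-29, 129) - 1*(-13163) = -38 - 1*(-13163) = -38 + 13163 = 13125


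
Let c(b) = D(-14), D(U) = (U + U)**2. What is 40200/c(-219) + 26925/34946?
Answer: 44560575/856177 ≈ 52.046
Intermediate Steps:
D(U) = 4*U**2 (D(U) = (2*U)**2 = 4*U**2)
c(b) = 784 (c(b) = 4*(-14)**2 = 4*196 = 784)
40200/c(-219) + 26925/34946 = 40200/784 + 26925/34946 = 40200*(1/784) + 26925*(1/34946) = 5025/98 + 26925/34946 = 44560575/856177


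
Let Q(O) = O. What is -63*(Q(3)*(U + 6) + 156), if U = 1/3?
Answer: -11025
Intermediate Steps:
U = ⅓ ≈ 0.33333
-63*(Q(3)*(U + 6) + 156) = -63*(3*(⅓ + 6) + 156) = -63*(3*(19/3) + 156) = -63*(19 + 156) = -63*175 = -11025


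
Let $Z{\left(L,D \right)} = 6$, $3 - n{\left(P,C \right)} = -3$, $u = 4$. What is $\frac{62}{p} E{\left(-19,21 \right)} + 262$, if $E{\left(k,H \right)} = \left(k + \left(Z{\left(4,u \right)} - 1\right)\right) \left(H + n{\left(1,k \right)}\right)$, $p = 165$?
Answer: $\frac{6598}{55} \approx 119.96$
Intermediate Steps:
$n{\left(P,C \right)} = 6$ ($n{\left(P,C \right)} = 3 - -3 = 3 + 3 = 6$)
$E{\left(k,H \right)} = \left(5 + k\right) \left(6 + H\right)$ ($E{\left(k,H \right)} = \left(k + \left(6 - 1\right)\right) \left(H + 6\right) = \left(k + \left(6 - 1\right)\right) \left(6 + H\right) = \left(k + 5\right) \left(6 + H\right) = \left(5 + k\right) \left(6 + H\right)$)
$\frac{62}{p} E{\left(-19,21 \right)} + 262 = \frac{62}{165} \left(30 + 5 \cdot 21 + 6 \left(-19\right) + 21 \left(-19\right)\right) + 262 = 62 \cdot \frac{1}{165} \left(30 + 105 - 114 - 399\right) + 262 = \frac{62}{165} \left(-378\right) + 262 = - \frac{7812}{55} + 262 = \frac{6598}{55}$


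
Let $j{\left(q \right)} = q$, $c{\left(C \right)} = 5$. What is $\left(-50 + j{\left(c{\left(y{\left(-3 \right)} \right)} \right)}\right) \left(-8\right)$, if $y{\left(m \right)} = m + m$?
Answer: $360$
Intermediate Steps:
$y{\left(m \right)} = 2 m$
$\left(-50 + j{\left(c{\left(y{\left(-3 \right)} \right)} \right)}\right) \left(-8\right) = \left(-50 + 5\right) \left(-8\right) = \left(-45\right) \left(-8\right) = 360$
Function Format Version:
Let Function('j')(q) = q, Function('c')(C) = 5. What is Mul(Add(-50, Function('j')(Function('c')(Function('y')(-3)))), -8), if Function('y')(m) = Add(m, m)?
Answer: 360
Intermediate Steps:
Function('y')(m) = Mul(2, m)
Mul(Add(-50, Function('j')(Function('c')(Function('y')(-3)))), -8) = Mul(Add(-50, 5), -8) = Mul(-45, -8) = 360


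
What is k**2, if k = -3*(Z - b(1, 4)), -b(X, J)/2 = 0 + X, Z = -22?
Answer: 3600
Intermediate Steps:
b(X, J) = -2*X (b(X, J) = -2*(0 + X) = -2*X)
k = 60 (k = -3*(-22 - (-2)) = -3*(-22 - 1*(-2)) = -3*(-22 + 2) = -3*(-20) = 60)
k**2 = 60**2 = 3600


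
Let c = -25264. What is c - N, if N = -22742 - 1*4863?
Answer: 2341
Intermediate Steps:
N = -27605 (N = -22742 - 4863 = -27605)
c - N = -25264 - 1*(-27605) = -25264 + 27605 = 2341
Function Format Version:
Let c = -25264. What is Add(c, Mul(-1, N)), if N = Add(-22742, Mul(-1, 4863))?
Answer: 2341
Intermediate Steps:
N = -27605 (N = Add(-22742, -4863) = -27605)
Add(c, Mul(-1, N)) = Add(-25264, Mul(-1, -27605)) = Add(-25264, 27605) = 2341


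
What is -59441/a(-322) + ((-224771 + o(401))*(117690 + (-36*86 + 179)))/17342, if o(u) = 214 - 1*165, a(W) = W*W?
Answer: -58135231220181/39088868 ≈ -1.4873e+6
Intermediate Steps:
a(W) = W²
o(u) = 49 (o(u) = 214 - 165 = 49)
-59441/a(-322) + ((-224771 + o(401))*(117690 + (-36*86 + 179)))/17342 = -59441/((-322)²) + ((-224771 + 49)*(117690 + (-36*86 + 179)))/17342 = -59441/103684 - 224722*(117690 + (-3096 + 179))*(1/17342) = -59441*1/103684 - 224722*(117690 - 2917)*(1/17342) = -59441/103684 - 224722*114773*(1/17342) = -59441/103684 - 25792018106*1/17342 = -59441/103684 - 12896009053/8671 = -58135231220181/39088868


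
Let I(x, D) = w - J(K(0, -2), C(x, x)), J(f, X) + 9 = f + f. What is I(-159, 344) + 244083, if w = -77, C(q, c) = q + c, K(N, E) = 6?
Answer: 244003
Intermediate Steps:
C(q, c) = c + q
J(f, X) = -9 + 2*f (J(f, X) = -9 + (f + f) = -9 + 2*f)
I(x, D) = -80 (I(x, D) = -77 - (-9 + 2*6) = -77 - (-9 + 12) = -77 - 1*3 = -77 - 3 = -80)
I(-159, 344) + 244083 = -80 + 244083 = 244003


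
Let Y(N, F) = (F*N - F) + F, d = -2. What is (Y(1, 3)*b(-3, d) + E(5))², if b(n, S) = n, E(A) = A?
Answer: 16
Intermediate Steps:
Y(N, F) = F*N (Y(N, F) = (-F + F*N) + F = F*N)
(Y(1, 3)*b(-3, d) + E(5))² = ((3*1)*(-3) + 5)² = (3*(-3) + 5)² = (-9 + 5)² = (-4)² = 16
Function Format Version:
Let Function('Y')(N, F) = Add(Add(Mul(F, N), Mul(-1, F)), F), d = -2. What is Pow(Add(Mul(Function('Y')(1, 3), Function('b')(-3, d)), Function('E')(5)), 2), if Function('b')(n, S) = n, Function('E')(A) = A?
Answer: 16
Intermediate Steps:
Function('Y')(N, F) = Mul(F, N) (Function('Y')(N, F) = Add(Add(Mul(-1, F), Mul(F, N)), F) = Mul(F, N))
Pow(Add(Mul(Function('Y')(1, 3), Function('b')(-3, d)), Function('E')(5)), 2) = Pow(Add(Mul(Mul(3, 1), -3), 5), 2) = Pow(Add(Mul(3, -3), 5), 2) = Pow(Add(-9, 5), 2) = Pow(-4, 2) = 16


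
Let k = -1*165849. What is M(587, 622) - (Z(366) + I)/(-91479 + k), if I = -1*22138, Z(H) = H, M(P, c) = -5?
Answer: -327103/64332 ≈ -5.0846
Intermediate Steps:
k = -165849
I = -22138
M(587, 622) - (Z(366) + I)/(-91479 + k) = -5 - (366 - 22138)/(-91479 - 165849) = -5 - (-21772)/(-257328) = -5 - (-21772)*(-1)/257328 = -5 - 1*5443/64332 = -5 - 5443/64332 = -327103/64332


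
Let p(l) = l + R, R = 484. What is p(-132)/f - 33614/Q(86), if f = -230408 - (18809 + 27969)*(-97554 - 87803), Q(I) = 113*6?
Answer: -72861700777219/1469632687791 ≈ -49.578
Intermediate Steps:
p(l) = 484 + l (p(l) = l + 484 = 484 + l)
Q(I) = 678
f = 8670399338 (f = -230408 - 46778*(-185357) = -230408 - 1*(-8670629746) = -230408 + 8670629746 = 8670399338)
p(-132)/f - 33614/Q(86) = (484 - 132)/8670399338 - 33614/678 = 352*(1/8670399338) - 33614*1/678 = 176/4335199669 - 16807/339 = -72861700777219/1469632687791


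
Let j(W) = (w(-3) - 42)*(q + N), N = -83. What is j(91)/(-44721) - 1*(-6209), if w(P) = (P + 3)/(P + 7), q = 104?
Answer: 30852619/4969 ≈ 6209.0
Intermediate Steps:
w(P) = (3 + P)/(7 + P)
j(W) = -882 (j(W) = ((3 - 3)/(7 - 3) - 42)*(104 - 83) = (0/4 - 42)*21 = ((1/4)*0 - 42)*21 = (0 - 42)*21 = -42*21 = -882)
j(91)/(-44721) - 1*(-6209) = -882/(-44721) - 1*(-6209) = -882*(-1/44721) + 6209 = 98/4969 + 6209 = 30852619/4969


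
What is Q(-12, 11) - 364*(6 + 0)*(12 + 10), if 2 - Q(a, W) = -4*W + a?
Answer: -47990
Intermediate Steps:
Q(a, W) = 2 - a + 4*W (Q(a, W) = 2 - (-4*W + a) = 2 - (a - 4*W) = 2 + (-a + 4*W) = 2 - a + 4*W)
Q(-12, 11) - 364*(6 + 0)*(12 + 10) = (2 - 1*(-12) + 4*11) - 364*(6 + 0)*(12 + 10) = (2 + 12 + 44) - 2184*22 = 58 - 364*132 = 58 - 48048 = -47990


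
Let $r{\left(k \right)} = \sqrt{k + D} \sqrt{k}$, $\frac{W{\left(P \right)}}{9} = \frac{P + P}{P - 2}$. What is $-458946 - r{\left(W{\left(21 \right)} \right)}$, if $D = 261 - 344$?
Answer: $-458946 - \frac{3 i \sqrt{50358}}{19} \approx -4.5895 \cdot 10^{5} - 35.432 i$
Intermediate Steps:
$W{\left(P \right)} = \frac{18 P}{-2 + P}$ ($W{\left(P \right)} = 9 \frac{P + P}{P - 2} = 9 \frac{2 P}{-2 + P} = \frac{18 P}{-2 + P}$)
$D = -83$ ($D = 261 - 344 = -83$)
$r{\left(k \right)} = \sqrt{k} \sqrt{-83 + k}$ ($r{\left(k \right)} = \sqrt{k - 83} \sqrt{k} = \sqrt{-83 + k} \sqrt{k} = \sqrt{k} \sqrt{-83 + k}$)
$-458946 - r{\left(W{\left(21 \right)} \right)} = -458946 - \sqrt{18 \cdot 21 \frac{1}{-2 + 21}} \sqrt{-83 + 18 \cdot 21 \frac{1}{-2 + 21}} = -458946 - \sqrt{18 \cdot 21 \cdot \frac{1}{19}} \sqrt{-83 + 18 \cdot 21 \cdot \frac{1}{19}} = -458946 - \sqrt{\frac{378}{19}} \sqrt{-83 + \frac{378}{19}} = -458946 - \frac{3 \sqrt{798}}{19} \sqrt{- \frac{1199}{19}} = -458946 - \frac{3 \sqrt{798}}{19} \frac{i \sqrt{22781}}{19} = -458946 - \frac{3 i \sqrt{50358}}{19}$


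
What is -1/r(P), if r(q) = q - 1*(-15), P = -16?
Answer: 1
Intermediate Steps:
r(q) = 15 + q (r(q) = q + 15 = 15 + q)
-1/r(P) = -1/(15 - 16) = -1/(-1) = -1*(-1) = 1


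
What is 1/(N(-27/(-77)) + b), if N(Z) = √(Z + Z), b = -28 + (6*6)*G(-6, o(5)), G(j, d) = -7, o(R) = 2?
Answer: -10780/3018373 - 3*√462/6036746 ≈ -0.0035821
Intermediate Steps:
b = -280 (b = -28 + (6*6)*(-7) = -28 + 36*(-7) = -28 - 252 = -280)
N(Z) = √2*√Z (N(Z) = √(2*Z) = √2*√Z)
1/(N(-27/(-77)) + b) = 1/(√2*√(-27/(-77)) - 280) = 1/(√2*√(-27*(-1/77)) - 280) = 1/(√2*√(27/77) - 280) = 1/(√2*(3*√231/77) - 280) = 1/(3*√462/77 - 280) = 1/(-280 + 3*√462/77)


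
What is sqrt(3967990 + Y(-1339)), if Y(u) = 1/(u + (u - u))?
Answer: sqrt(7114292597451)/1339 ≈ 1992.0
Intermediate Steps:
Y(u) = 1/u (Y(u) = 1/(u + 0) = 1/u)
sqrt(3967990 + Y(-1339)) = sqrt(3967990 + 1/(-1339)) = sqrt(3967990 - 1/1339) = sqrt(5313138609/1339) = sqrt(7114292597451)/1339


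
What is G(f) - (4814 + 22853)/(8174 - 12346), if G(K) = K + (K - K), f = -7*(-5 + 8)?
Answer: -59945/4172 ≈ -14.368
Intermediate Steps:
f = -21 (f = -7*3 = -21)
G(K) = K (G(K) = K + 0 = K)
G(f) - (4814 + 22853)/(8174 - 12346) = -21 - (4814 + 22853)/(8174 - 12346) = -21 - 27667/(-4172) = -21 - 27667*(-1)/4172 = -21 - 1*(-27667/4172) = -21 + 27667/4172 = -59945/4172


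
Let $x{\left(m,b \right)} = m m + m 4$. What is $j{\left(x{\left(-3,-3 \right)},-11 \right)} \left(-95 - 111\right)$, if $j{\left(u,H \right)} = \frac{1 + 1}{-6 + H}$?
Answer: $\frac{412}{17} \approx 24.235$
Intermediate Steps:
$x{\left(m,b \right)} = m^{2} + 4 m$
$j{\left(u,H \right)} = \frac{2}{-6 + H}$
$j{\left(x{\left(-3,-3 \right)},-11 \right)} \left(-95 - 111\right) = \frac{2}{-6 - 11} \left(-95 - 111\right) = \frac{2}{-17} \left(-206\right) = 2 \left(- \frac{1}{17}\right) \left(-206\right) = \left(- \frac{2}{17}\right) \left(-206\right) = \frac{412}{17}$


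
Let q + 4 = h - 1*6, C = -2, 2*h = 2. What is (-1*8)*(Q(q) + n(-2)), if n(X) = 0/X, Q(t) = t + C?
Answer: 88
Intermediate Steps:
h = 1 (h = (½)*2 = 1)
q = -9 (q = -4 + (1 - 1*6) = -4 + (1 - 6) = -4 - 5 = -9)
Q(t) = -2 + t (Q(t) = t - 2 = -2 + t)
n(X) = 0
(-1*8)*(Q(q) + n(-2)) = (-1*8)*((-2 - 9) + 0) = -8*(-11 + 0) = -8*(-11) = 88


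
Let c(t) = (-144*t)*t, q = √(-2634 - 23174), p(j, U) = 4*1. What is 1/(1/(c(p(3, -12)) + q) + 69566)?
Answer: 371080624480/25814594562295617 + 4*I*√1613/25814594562295617 ≈ 1.4375e-5 + 6.2232e-15*I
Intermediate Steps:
p(j, U) = 4
q = 4*I*√1613 (q = √(-25808) = 4*I*√1613 ≈ 160.65*I)
c(t) = -144*t²
1/(1/(c(p(3, -12)) + q) + 69566) = 1/(1/(-144*4² + 4*I*√1613) + 69566) = 1/(1/(-144*16 + 4*I*√1613) + 69566) = 1/(1/(-2304 + 4*I*√1613) + 69566) = 1/(69566 + 1/(-2304 + 4*I*√1613))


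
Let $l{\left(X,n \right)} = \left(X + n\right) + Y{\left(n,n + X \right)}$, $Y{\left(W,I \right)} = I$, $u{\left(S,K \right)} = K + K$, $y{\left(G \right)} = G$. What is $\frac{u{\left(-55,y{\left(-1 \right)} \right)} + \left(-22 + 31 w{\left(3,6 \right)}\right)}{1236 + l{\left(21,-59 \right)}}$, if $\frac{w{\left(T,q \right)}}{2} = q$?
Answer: $\frac{3}{10} \approx 0.3$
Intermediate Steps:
$u{\left(S,K \right)} = 2 K$
$w{\left(T,q \right)} = 2 q$
$l{\left(X,n \right)} = 2 X + 2 n$ ($l{\left(X,n \right)} = \left(X + n\right) + \left(n + X\right) = \left(X + n\right) + \left(X + n\right) = 2 X + 2 n$)
$\frac{u{\left(-55,y{\left(-1 \right)} \right)} + \left(-22 + 31 w{\left(3,6 \right)}\right)}{1236 + l{\left(21,-59 \right)}} = \frac{2 \left(-1\right) - \left(22 - 31 \cdot 2 \cdot 6\right)}{1236 + \left(2 \cdot 21 + 2 \left(-59\right)\right)} = \frac{-2 + \left(-22 + 31 \cdot 12\right)}{1236 + \left(42 - 118\right)} = \frac{-2 + \left(-22 + 372\right)}{1236 - 76} = \frac{-2 + 350}{1160} = 348 \cdot \frac{1}{1160} = \frac{3}{10}$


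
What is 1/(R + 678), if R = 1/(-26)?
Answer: 26/17627 ≈ 0.0014750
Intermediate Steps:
R = -1/26 ≈ -0.038462
1/(R + 678) = 1/(-1/26 + 678) = 1/(17627/26) = 26/17627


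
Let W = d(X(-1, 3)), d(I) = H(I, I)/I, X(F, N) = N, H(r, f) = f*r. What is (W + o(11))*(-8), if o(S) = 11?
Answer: -112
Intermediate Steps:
d(I) = I (d(I) = (I*I)/I = I²/I = I)
W = 3
(W + o(11))*(-8) = (3 + 11)*(-8) = 14*(-8) = -112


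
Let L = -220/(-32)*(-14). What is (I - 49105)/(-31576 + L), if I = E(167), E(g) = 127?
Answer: 195912/126689 ≈ 1.5464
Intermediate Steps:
I = 127
L = -385/4 (L = -220*(-1)/32*(-14) = -20*(-11/32)*(-14) = (55/8)*(-14) = -385/4 ≈ -96.250)
(I - 49105)/(-31576 + L) = (127 - 49105)/(-31576 - 385/4) = -48978/(-126689/4) = -48978*(-4/126689) = 195912/126689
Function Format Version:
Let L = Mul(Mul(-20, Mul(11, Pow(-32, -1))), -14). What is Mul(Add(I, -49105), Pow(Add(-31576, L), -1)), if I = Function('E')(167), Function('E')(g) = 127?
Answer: Rational(195912, 126689) ≈ 1.5464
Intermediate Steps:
I = 127
L = Rational(-385, 4) (L = Mul(Mul(-20, Mul(11, Rational(-1, 32))), -14) = Mul(Mul(-20, Rational(-11, 32)), -14) = Mul(Rational(55, 8), -14) = Rational(-385, 4) ≈ -96.250)
Mul(Add(I, -49105), Pow(Add(-31576, L), -1)) = Mul(Add(127, -49105), Pow(Add(-31576, Rational(-385, 4)), -1)) = Mul(-48978, Pow(Rational(-126689, 4), -1)) = Mul(-48978, Rational(-4, 126689)) = Rational(195912, 126689)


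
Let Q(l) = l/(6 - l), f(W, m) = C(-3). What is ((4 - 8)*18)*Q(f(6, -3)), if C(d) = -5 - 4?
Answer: 216/5 ≈ 43.200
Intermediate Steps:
C(d) = -9
f(W, m) = -9
((4 - 8)*18)*Q(f(6, -3)) = ((4 - 8)*18)*(-1*(-9)/(-6 - 9)) = (-4*18)*(-1*(-9)/(-15)) = -(-72)*(-9)*(-1)/15 = -72*(-⅗) = 216/5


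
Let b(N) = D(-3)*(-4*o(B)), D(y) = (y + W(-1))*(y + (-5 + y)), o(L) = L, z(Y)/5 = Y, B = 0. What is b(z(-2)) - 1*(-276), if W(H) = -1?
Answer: 276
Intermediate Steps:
z(Y) = 5*Y
D(y) = (-1 + y)*(-5 + 2*y) (D(y) = (y - 1)*(y + (-5 + y)) = (-1 + y)*(-5 + 2*y))
b(N) = 0 (b(N) = (5 - 7*(-3) + 2*(-3)**2)*(-4*0) = (5 + 21 + 2*9)*0 = (5 + 21 + 18)*0 = 44*0 = 0)
b(z(-2)) - 1*(-276) = 0 - 1*(-276) = 0 + 276 = 276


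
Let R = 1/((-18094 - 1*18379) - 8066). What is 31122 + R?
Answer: 1386142757/44539 ≈ 31122.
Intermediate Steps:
R = -1/44539 (R = 1/((-18094 - 18379) - 8066) = 1/(-36473 - 8066) = 1/(-44539) = -1/44539 ≈ -2.2452e-5)
31122 + R = 31122 - 1/44539 = 1386142757/44539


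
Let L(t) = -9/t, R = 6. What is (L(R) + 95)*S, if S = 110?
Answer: 10285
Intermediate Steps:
(L(R) + 95)*S = (-9/6 + 95)*110 = (-9*⅙ + 95)*110 = (-3/2 + 95)*110 = (187/2)*110 = 10285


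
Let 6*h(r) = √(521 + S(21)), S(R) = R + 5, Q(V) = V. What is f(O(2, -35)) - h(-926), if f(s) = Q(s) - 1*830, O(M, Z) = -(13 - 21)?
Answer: -822 - √547/6 ≈ -825.90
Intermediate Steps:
O(M, Z) = 8 (O(M, Z) = -1*(-8) = 8)
S(R) = 5 + R
f(s) = -830 + s (f(s) = s - 1*830 = s - 830 = -830 + s)
h(r) = √547/6 (h(r) = √(521 + (5 + 21))/6 = √(521 + 26)/6 = √547/6)
f(O(2, -35)) - h(-926) = (-830 + 8) - √547/6 = -822 - √547/6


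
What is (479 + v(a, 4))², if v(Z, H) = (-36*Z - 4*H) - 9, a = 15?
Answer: 7396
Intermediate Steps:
v(Z, H) = -9 - 36*Z - 4*H
(479 + v(a, 4))² = (479 + (-9 - 36*15 - 4*4))² = (479 + (-9 - 540 - 16))² = (479 - 565)² = (-86)² = 7396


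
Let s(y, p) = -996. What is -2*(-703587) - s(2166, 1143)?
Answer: 1408170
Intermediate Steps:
-2*(-703587) - s(2166, 1143) = -2*(-703587) - 1*(-996) = 1407174 + 996 = 1408170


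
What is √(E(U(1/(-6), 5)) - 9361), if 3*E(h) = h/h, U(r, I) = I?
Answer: I*√84246/3 ≈ 96.75*I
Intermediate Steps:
E(h) = ⅓ (E(h) = (h/h)/3 = (⅓)*1 = ⅓)
√(E(U(1/(-6), 5)) - 9361) = √(⅓ - 9361) = √(-28082/3) = I*√84246/3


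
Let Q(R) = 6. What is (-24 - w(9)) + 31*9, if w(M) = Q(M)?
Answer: 249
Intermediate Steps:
w(M) = 6
(-24 - w(9)) + 31*9 = (-24 - 1*6) + 31*9 = (-24 - 6) + 279 = -30 + 279 = 249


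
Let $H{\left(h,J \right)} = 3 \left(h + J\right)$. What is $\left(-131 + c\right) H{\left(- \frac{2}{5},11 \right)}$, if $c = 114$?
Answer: $- \frac{2703}{5} \approx -540.6$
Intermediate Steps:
$H{\left(h,J \right)} = 3 J + 3 h$ ($H{\left(h,J \right)} = 3 \left(J + h\right) = 3 J + 3 h$)
$\left(-131 + c\right) H{\left(- \frac{2}{5},11 \right)} = \left(-131 + 114\right) \left(3 \cdot 11 + 3 \left(- \frac{2}{5}\right)\right) = - 17 \left(33 + 3 \left(\left(-2\right) \frac{1}{5}\right)\right) = - 17 \left(33 + 3 \left(- \frac{2}{5}\right)\right) = - 17 \left(33 - \frac{6}{5}\right) = \left(-17\right) \frac{159}{5} = - \frac{2703}{5}$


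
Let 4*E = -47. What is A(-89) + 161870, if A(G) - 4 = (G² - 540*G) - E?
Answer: 871467/4 ≈ 2.1787e+5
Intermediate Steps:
E = -47/4 (E = (¼)*(-47) = -47/4 ≈ -11.750)
A(G) = 63/4 + G² - 540*G (A(G) = 4 + ((G² - 540*G) - 1*(-47/4)) = 4 + ((G² - 540*G) + 47/4) = 4 + (47/4 + G² - 540*G) = 63/4 + G² - 540*G)
A(-89) + 161870 = (63/4 + (-89)² - 540*(-89)) + 161870 = (63/4 + 7921 + 48060) + 161870 = 223987/4 + 161870 = 871467/4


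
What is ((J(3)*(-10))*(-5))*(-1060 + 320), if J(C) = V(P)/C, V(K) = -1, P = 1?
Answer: 37000/3 ≈ 12333.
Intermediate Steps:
J(C) = -1/C
((J(3)*(-10))*(-5))*(-1060 + 320) = ((-1/3*(-10))*(-5))*(-1060 + 320) = ((-1*⅓*(-10))*(-5))*(-740) = (-⅓*(-10)*(-5))*(-740) = ((10/3)*(-5))*(-740) = -50/3*(-740) = 37000/3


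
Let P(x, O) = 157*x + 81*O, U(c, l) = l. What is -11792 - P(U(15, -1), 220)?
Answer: -29455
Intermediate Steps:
P(x, O) = 81*O + 157*x
-11792 - P(U(15, -1), 220) = -11792 - (81*220 + 157*(-1)) = -11792 - (17820 - 157) = -11792 - 1*17663 = -11792 - 17663 = -29455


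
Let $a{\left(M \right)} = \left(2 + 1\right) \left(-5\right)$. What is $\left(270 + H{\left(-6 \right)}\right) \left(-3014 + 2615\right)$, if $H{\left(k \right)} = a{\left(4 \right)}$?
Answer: $-101745$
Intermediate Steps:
$a{\left(M \right)} = -15$ ($a{\left(M \right)} = 3 \left(-5\right) = -15$)
$H{\left(k \right)} = -15$
$\left(270 + H{\left(-6 \right)}\right) \left(-3014 + 2615\right) = \left(270 - 15\right) \left(-3014 + 2615\right) = 255 \left(-399\right) = -101745$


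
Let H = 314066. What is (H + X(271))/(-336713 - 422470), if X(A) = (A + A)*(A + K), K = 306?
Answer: -626800/759183 ≈ -0.82562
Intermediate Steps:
X(A) = 2*A*(306 + A) (X(A) = (A + A)*(A + 306) = (2*A)*(306 + A) = 2*A*(306 + A))
(H + X(271))/(-336713 - 422470) = (314066 + 2*271*(306 + 271))/(-336713 - 422470) = (314066 + 2*271*577)/(-759183) = (314066 + 312734)*(-1/759183) = 626800*(-1/759183) = -626800/759183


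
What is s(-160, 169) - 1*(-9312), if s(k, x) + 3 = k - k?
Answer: 9309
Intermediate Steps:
s(k, x) = -3 (s(k, x) = -3 + (k - k) = -3 + 0 = -3)
s(-160, 169) - 1*(-9312) = -3 - 1*(-9312) = -3 + 9312 = 9309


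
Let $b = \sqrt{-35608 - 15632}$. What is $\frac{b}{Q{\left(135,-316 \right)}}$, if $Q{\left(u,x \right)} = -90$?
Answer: $- \frac{i \sqrt{12810}}{45} \approx - 2.5151 i$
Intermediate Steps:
$b = 2 i \sqrt{12810}$ ($b = \sqrt{-51240} = 2 i \sqrt{12810} \approx 226.36 i$)
$\frac{b}{Q{\left(135,-316 \right)}} = \frac{2 i \sqrt{12810}}{-90} = 2 i \sqrt{12810} \left(- \frac{1}{90}\right) = - \frac{i \sqrt{12810}}{45}$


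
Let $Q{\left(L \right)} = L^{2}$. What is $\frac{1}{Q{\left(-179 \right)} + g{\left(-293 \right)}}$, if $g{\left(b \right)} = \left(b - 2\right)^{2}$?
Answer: $\frac{1}{119066} \approx 8.3987 \cdot 10^{-6}$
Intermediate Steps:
$g{\left(b \right)} = \left(-2 + b\right)^{2}$
$\frac{1}{Q{\left(-179 \right)} + g{\left(-293 \right)}} = \frac{1}{\left(-179\right)^{2} + \left(-2 - 293\right)^{2}} = \frac{1}{32041 + \left(-295\right)^{2}} = \frac{1}{32041 + 87025} = \frac{1}{119066}$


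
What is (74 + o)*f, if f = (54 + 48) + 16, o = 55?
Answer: 15222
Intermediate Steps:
f = 118 (f = 102 + 16 = 118)
(74 + o)*f = (74 + 55)*118 = 129*118 = 15222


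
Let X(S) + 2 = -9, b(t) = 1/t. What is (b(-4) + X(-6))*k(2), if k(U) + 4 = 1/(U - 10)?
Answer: 1485/32 ≈ 46.406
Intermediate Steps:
X(S) = -11 (X(S) = -2 - 9 = -11)
k(U) = -4 + 1/(-10 + U) (k(U) = -4 + 1/(U - 10) = -4 + 1/(-10 + U))
(b(-4) + X(-6))*k(2) = (1/(-4) - 11)*((41 - 4*2)/(-10 + 2)) = (-1/4 - 11)*((41 - 8)/(-8)) = -(-45)*33/32 = -45/4*(-33/8) = 1485/32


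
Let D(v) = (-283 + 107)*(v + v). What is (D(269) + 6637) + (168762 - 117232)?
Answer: -36521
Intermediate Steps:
D(v) = -352*v
(D(269) + 6637) + (168762 - 117232) = (-352*269 + 6637) + (168762 - 117232) = (-94688 + 6637) + 51530 = -88051 + 51530 = -36521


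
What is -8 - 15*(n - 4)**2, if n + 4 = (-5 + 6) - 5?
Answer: -2168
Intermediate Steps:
n = -8 (n = -4 + ((-5 + 6) - 5) = -4 + (1 - 5) = -4 - 4 = -8)
-8 - 15*(n - 4)**2 = -8 - 15*(-8 - 4)**2 = -8 - 15*(-12)**2 = -8 - 15*144 = -8 - 2160 = -2168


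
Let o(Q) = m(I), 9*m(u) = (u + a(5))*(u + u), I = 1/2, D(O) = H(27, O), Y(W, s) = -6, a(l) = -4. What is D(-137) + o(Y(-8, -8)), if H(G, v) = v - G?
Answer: -2959/18 ≈ -164.39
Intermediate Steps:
D(O) = -27 + O (D(O) = O - 1*27 = O - 27 = -27 + O)
I = ½ ≈ 0.50000
m(u) = 2*u*(-4 + u)/9 (m(u) = ((u - 4)*(u + u))/9 = ((-4 + u)*(2*u))/9 = (2*u*(-4 + u))/9 = 2*u*(-4 + u)/9)
o(Q) = -7/18 (o(Q) = (2/9)*(½)*(-4 + ½) = (2/9)*(½)*(-7/2) = -7/18)
D(-137) + o(Y(-8, -8)) = (-27 - 137) - 7/18 = -164 - 7/18 = -2959/18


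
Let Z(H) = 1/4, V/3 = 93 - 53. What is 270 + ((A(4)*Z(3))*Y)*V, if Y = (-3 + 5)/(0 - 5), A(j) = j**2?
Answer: 78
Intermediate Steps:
V = 120 (V = 3*(93 - 53) = 3*40 = 120)
Y = -2/5 (Y = 2/(-5) = 2*(-1/5) = -2/5 ≈ -0.40000)
Z(H) = 1/4
270 + ((A(4)*Z(3))*Y)*V = 270 + ((4**2*(1/4))*(-2/5))*120 = 270 + ((16*(1/4))*(-2/5))*120 = 270 + (4*(-2/5))*120 = 270 - 8/5*120 = 270 - 192 = 78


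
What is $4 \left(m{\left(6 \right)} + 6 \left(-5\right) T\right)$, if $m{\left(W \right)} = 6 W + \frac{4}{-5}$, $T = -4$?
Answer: $\frac{3104}{5} \approx 620.8$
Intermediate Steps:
$m{\left(W \right)} = - \frac{4}{5} + 6 W$ ($m{\left(W \right)} = 6 W + 4 \left(- \frac{1}{5}\right) = 6 W - \frac{4}{5} = - \frac{4}{5} + 6 W$)
$4 \left(m{\left(6 \right)} + 6 \left(-5\right) T\right) = 4 \left(\left(- \frac{4}{5} + 6 \cdot 6\right) + 6 \left(-5\right) \left(-4\right)\right) = 4 \left(\left(- \frac{4}{5} + 36\right) - -120\right) = 4 \left(\frac{176}{5} + 120\right) = 4 \cdot \frac{776}{5} = \frac{3104}{5}$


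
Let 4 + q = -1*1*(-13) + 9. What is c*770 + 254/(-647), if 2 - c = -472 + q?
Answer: 227174386/647 ≈ 3.5112e+5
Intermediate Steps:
q = 18 (q = -4 + (-1*1*(-13) + 9) = -4 + (-1*(-13) + 9) = -4 + (13 + 9) = -4 + 22 = 18)
c = 456 (c = 2 - (-472 + 18) = 2 - 1*(-454) = 2 + 454 = 456)
c*770 + 254/(-647) = 456*770 + 254/(-647) = 351120 + 254*(-1/647) = 351120 - 254/647 = 227174386/647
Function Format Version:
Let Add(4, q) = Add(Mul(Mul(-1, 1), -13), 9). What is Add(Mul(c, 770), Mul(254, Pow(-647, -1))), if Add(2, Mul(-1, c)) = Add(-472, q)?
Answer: Rational(227174386, 647) ≈ 3.5112e+5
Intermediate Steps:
q = 18 (q = Add(-4, Add(Mul(Mul(-1, 1), -13), 9)) = Add(-4, Add(Mul(-1, -13), 9)) = Add(-4, Add(13, 9)) = Add(-4, 22) = 18)
c = 456 (c = Add(2, Mul(-1, Add(-472, 18))) = Add(2, Mul(-1, -454)) = Add(2, 454) = 456)
Add(Mul(c, 770), Mul(254, Pow(-647, -1))) = Add(Mul(456, 770), Mul(254, Pow(-647, -1))) = Add(351120, Mul(254, Rational(-1, 647))) = Add(351120, Rational(-254, 647)) = Rational(227174386, 647)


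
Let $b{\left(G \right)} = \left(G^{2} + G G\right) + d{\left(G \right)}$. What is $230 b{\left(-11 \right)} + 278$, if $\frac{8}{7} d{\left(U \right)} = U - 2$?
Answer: $\frac{213287}{4} \approx 53322.0$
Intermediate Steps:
$d{\left(U \right)} = - \frac{7}{4} + \frac{7 U}{8}$ ($d{\left(U \right)} = \frac{7 \left(U - 2\right)}{8} = \frac{7 \left(-2 + U\right)}{8} = - \frac{7}{4} + \frac{7 U}{8}$)
$b{\left(G \right)} = - \frac{7}{4} + 2 G^{2} + \frac{7 G}{8}$ ($b{\left(G \right)} = \left(G^{2} + G G\right) + \left(- \frac{7}{4} + \frac{7 G}{8}\right) = \left(G^{2} + G^{2}\right) + \left(- \frac{7}{4} + \frac{7 G}{8}\right) = 2 G^{2} + \left(- \frac{7}{4} + \frac{7 G}{8}\right) = - \frac{7}{4} + 2 G^{2} + \frac{7 G}{8}$)
$230 b{\left(-11 \right)} + 278 = 230 \left(- \frac{7}{4} + 2 \left(-11\right)^{2} + \frac{7}{8} \left(-11\right)\right) + 278 = 230 \left(- \frac{7}{4} + 2 \cdot 121 - \frac{77}{8}\right) + 278 = 230 \left(- \frac{7}{4} + 242 - \frac{77}{8}\right) + 278 = 230 \cdot \frac{1845}{8} + 278 = \frac{212175}{4} + 278 = \frac{213287}{4}$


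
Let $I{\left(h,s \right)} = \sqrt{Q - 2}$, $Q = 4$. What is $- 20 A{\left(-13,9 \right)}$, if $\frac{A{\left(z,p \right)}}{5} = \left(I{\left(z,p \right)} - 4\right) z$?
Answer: $-5200 + 1300 \sqrt{2} \approx -3361.5$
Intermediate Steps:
$I{\left(h,s \right)} = \sqrt{2}$ ($I{\left(h,s \right)} = \sqrt{4 - 2} = \sqrt{2}$)
$A{\left(z,p \right)} = 5 z \left(-4 + \sqrt{2}\right)$ ($A{\left(z,p \right)} = 5 \left(\sqrt{2} - 4\right) z = 5 \left(-4 + \sqrt{2}\right) z = 5 z \left(-4 + \sqrt{2}\right)$)
$- 20 A{\left(-13,9 \right)} = - 20 \cdot 5 \left(-13\right) \left(-4 + \sqrt{2}\right) = - 20 \left(260 - 65 \sqrt{2}\right) = -5200 + 1300 \sqrt{2}$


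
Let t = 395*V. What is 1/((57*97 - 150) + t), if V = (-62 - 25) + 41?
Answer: -1/12791 ≈ -7.8180e-5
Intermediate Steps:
V = -46 (V = -87 + 41 = -46)
t = -18170 (t = 395*(-46) = -18170)
1/((57*97 - 150) + t) = 1/((57*97 - 150) - 18170) = 1/((5529 - 150) - 18170) = 1/(5379 - 18170) = 1/(-12791) = -1/12791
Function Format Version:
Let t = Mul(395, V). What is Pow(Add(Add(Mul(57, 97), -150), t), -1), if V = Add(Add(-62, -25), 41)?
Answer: Rational(-1, 12791) ≈ -7.8180e-5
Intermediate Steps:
V = -46 (V = Add(-87, 41) = -46)
t = -18170 (t = Mul(395, -46) = -18170)
Pow(Add(Add(Mul(57, 97), -150), t), -1) = Pow(Add(Add(Mul(57, 97), -150), -18170), -1) = Pow(Add(Add(5529, -150), -18170), -1) = Pow(Add(5379, -18170), -1) = Pow(-12791, -1) = Rational(-1, 12791)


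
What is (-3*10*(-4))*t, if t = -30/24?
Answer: -150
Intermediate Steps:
t = -5/4 (t = -30*1/24 = -5/4 ≈ -1.2500)
(-3*10*(-4))*t = (-3*10*(-4))*(-5/4) = -30*(-4)*(-5/4) = 120*(-5/4) = -150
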